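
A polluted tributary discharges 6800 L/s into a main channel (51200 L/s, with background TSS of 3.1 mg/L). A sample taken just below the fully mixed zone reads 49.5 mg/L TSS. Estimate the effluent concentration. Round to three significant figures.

Mass balance: 51200·3.100 + 6800·Cₑ = 58000·49.50
→ Cₑ = (58000·49.50 − 51200·3.100) / 6800 = 398.9 mg/L.

399 mg/L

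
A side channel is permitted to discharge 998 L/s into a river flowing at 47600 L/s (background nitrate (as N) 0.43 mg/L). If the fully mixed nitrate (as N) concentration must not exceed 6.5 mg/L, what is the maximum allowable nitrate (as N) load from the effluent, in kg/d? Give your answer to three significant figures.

Mass balance at the limit: 47600·0.4300 + 998.0·Cₑ = 48600·6.5 → Cₑ = 296.0 mg/L.
998.0 L/s = 0.9980 m³/s. Load = 0.9980 m³/s × 296.0 g/m³ × 86 400 s/d = 25520 kg/d.

25500 kg/d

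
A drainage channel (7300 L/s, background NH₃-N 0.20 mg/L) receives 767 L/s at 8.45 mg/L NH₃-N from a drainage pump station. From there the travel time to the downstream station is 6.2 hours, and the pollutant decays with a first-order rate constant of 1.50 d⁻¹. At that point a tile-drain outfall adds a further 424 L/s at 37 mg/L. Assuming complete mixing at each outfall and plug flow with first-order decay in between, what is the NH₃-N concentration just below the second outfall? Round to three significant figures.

2.48 mg/L

Flow-weighted average: C = (7300·0.2000 + 767.0·8.450) / 8067 = 7941/8067 = 0.9844 mg/L; combined flow 8067 L/s.
After decay, C = 0.9844 × e^(−kt) = 0.9844 × 0.6788 = 0.6682 mg/L.
At the second outfall, C = (8067·0.6682 + 424.0·37.00) / (8067 + 424.0) = 2.482 mg/L.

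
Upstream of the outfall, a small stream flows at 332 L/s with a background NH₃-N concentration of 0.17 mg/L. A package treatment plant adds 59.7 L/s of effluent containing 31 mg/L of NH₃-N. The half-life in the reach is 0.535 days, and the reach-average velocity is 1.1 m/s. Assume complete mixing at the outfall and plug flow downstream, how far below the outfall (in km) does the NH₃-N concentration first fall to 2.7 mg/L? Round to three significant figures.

43.3 km

Conservation of mass: C = (332.0·0.1700 + 59.70·31.00) / 391.7 = 1907/391.7 = 4.869 mg/L.
Half-life 0.535 d → k = ln 2 / 0.535 = 1.296 d⁻¹.
Set 4.869·exp(−k·t) = 2.7 → t = ln(4.869/2.7)/k = 39320 s = 10.92 h.
Distance = v·t = 1.1·39320 = 43250 m = 43.25 km.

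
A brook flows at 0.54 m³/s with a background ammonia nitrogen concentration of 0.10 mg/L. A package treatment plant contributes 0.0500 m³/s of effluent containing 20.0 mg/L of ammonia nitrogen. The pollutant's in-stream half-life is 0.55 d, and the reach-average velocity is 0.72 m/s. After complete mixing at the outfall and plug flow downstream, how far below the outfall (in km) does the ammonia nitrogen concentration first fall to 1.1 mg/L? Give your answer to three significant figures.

23.9 km

Mass balance: C = (0.5400·0.1000 + 0.05000·20.00) / 0.5900 = 1.054/0.5900 = 1.786 mg/L.
Half-life 0.55 d → k = ln 2 / 0.55 = 1.260 d⁻¹.
Set 1.786·exp(−k·t) = 1.1 → t = ln(1.786/1.1)/k = 33240 s = 9.235 h.
Distance = v·t = 0.72·33240 = 23940 m = 23.94 km.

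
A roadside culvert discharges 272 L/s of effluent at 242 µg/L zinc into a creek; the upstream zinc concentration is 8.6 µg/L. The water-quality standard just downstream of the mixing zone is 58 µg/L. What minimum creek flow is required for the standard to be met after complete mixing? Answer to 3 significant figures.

Set C_mix = 58: (Q·8.600 + 272.0·242.0) / (Q + 272.0) = 58
→ Q = 272.0·(242.0 − 58)/(58 − 8.600) = 1013 L/s.

1010 L/s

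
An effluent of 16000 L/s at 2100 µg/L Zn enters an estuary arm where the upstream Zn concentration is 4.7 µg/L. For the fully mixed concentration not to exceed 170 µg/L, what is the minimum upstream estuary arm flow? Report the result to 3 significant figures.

Set C_mix = 170: (Q·4.700 + 16000·2100) / (Q + 16000) = 170
→ Q = 16000·(2100 − 170)/(170 − 4.700) = 186800 L/s.

187000 L/s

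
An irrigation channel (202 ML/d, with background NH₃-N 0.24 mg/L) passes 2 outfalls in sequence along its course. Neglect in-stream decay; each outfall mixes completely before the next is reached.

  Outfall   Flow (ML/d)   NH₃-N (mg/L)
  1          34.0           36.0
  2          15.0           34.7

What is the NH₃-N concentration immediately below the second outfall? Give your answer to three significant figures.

Outfall 1: combined Q = 236.0 ML/d; C = (202.0·0.2400 + 34.00·36.00)/236.0 = 5.392 mg/L.
Outfall 2: combined Q = 251.0 ML/d; C = (236.0·5.392 + 15.00·34.70)/251.0 = 7.143 mg/L.

7.14 mg/L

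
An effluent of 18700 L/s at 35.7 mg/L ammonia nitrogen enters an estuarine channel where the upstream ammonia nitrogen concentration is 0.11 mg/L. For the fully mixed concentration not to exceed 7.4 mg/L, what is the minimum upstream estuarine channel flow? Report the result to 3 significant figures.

72600 L/s

Set C_mix = 7.4: (Q·0.1100 + 18700·35.70) / (Q + 18700) = 7.4
→ Q = 18700·(35.70 − 7.4)/(7.4 − 0.1100) = 72590 L/s.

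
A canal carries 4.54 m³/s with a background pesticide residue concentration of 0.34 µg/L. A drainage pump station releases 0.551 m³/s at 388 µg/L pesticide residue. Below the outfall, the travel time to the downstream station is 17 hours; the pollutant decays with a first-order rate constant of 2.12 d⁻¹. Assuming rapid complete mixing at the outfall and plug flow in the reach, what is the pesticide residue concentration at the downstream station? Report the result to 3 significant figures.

9.42 µg/L

Mixed concentration C = ΣQC/ΣQ = (4.540·0.3400 + 0.5510·388.0) / 5.091 = 215.3/5.091 = 42.30 µg/L.
After decay, C = 42.30 × e^(−kt) = 42.30 × 0.2228 = 9.422 µg/L.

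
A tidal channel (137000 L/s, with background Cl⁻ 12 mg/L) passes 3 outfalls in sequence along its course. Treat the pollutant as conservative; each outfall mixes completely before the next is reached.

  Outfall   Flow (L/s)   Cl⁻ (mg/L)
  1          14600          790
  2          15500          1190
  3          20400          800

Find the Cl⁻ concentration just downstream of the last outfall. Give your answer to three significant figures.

Outfall 1: combined Q = 151600 L/s; C = (137000·12.00 + 14600·790.0)/151600 = 86.93 mg/L.
Outfall 2: combined Q = 167100 L/s; C = (151600·86.93 + 15500·1190)/167100 = 189.2 mg/L.
Outfall 3: combined Q = 187500 L/s; C = (167100·189.2 + 20400·800.0)/187500 = 255.7 mg/L.

256 mg/L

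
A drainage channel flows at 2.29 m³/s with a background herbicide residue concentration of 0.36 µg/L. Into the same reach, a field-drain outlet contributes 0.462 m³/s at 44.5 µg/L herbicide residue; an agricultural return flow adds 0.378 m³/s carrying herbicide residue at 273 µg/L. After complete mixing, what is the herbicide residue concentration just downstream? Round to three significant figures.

Mass balance: C = (2.290·0.3600 + 0.4620·44.50 + 0.3780·273.0) / 3.130 = 124.6/3.130 = 39.80 µg/L.

39.8 µg/L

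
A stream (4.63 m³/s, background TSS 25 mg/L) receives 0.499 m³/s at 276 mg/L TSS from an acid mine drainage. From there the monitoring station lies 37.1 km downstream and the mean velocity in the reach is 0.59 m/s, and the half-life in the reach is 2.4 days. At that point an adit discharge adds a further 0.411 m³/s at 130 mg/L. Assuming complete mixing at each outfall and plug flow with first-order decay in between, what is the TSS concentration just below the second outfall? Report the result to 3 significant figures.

46.7 mg/L

Mass balance: C = (4.630·25.00 + 0.4990·276.0) / 5.129 = 253.5/5.129 = 49.42 mg/L; combined flow 5.129 m³/s.
Travel time t = 37.1·1000 / 0.59 = 62880 s = 17.47 h.
Half-life 2.4 d → k = ln 2 / 2.4 = 0.2888 d⁻¹.
Applying C = C₀e^(−kt): 49.42 × 0.8104 = 40.05 mg/L.
At the second outfall, C = (5.129·40.05 + 0.4110·130.0) / (5.129 + 0.4110) = 46.72 mg/L.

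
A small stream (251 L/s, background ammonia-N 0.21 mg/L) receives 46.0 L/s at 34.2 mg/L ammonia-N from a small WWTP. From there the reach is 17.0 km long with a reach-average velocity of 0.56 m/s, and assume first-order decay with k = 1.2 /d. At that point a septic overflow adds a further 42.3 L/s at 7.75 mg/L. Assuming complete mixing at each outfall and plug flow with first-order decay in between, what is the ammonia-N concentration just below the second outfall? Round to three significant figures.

After mixing, C = (251.0·0.2100 + 46.00·34.20) / 297.0 = 1626/297.0 = 5.474 mg/L; combined flow 297.0 L/s.
Travel time t = 17.0·1000 / 0.56 = 30360 s = 8.433 h.
Applying C = C₀e^(−kt): 5.474 × 0.6560 = 3.591 mg/L.
At the second outfall, C = (297.0·3.591 + 42.30·7.750) / (297.0 + 42.30) = 4.110 mg/L.

4.11 mg/L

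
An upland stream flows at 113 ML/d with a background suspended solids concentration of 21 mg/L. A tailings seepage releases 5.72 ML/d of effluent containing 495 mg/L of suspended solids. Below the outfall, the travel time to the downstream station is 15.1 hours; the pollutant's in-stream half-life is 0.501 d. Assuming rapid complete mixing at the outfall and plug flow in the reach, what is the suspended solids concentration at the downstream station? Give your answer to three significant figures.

Flow-weighted average: C = (113.0·21.00 + 5.720·495.0) / 118.7 = 5204/118.7 = 43.84 mg/L.
Half-life 0.501 d → k = ln 2 / 0.501 = 1.384 d⁻¹.
After decay, C = 43.84 × e^(−kt) = 43.84 × 0.4188 = 18.36 mg/L.

18.4 mg/L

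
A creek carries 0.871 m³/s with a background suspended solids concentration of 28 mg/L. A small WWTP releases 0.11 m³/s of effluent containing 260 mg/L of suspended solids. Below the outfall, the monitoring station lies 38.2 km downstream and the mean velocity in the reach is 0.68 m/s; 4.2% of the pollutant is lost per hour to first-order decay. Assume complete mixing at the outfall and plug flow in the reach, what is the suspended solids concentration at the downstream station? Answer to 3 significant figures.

27.7 mg/L

Conservation of mass: C = (0.8710·28.00 + 0.1100·260.0) / 0.9810 = 52.99/0.9810 = 54.01 mg/L.
Travel time t = 38.2·1000 / 0.68 = 56180 s = 15.60 h.
4.2%/h lost → k = −ln(1 − 0.042) = 0.04291 h⁻¹.
First-order decay: C = 54.01·exp(−k·t) = 54.01·0.5119 = 27.65 mg/L.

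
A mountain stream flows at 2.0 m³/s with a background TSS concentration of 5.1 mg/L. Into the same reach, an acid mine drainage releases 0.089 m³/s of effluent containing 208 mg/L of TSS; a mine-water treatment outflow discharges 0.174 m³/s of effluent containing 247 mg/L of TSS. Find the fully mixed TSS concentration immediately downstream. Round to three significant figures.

31.7 mg/L

Mixed concentration C = ΣQC/ΣQ = (2.000·5.100 + 0.08900·208.0 + 0.1740·247.0) / 2.263 = 71.69/2.263 = 31.68 mg/L.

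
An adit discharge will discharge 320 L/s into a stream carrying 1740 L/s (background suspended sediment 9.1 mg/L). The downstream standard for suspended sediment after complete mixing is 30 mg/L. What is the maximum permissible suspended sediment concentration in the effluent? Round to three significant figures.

144 mg/L

At the limit, (Qr·Cr + Qe·Cₑ)/(Qr + Qe) = 30:
Cₑ = (2060·30 − 1740·9.100) / 320.0 = 143.6 mg/L.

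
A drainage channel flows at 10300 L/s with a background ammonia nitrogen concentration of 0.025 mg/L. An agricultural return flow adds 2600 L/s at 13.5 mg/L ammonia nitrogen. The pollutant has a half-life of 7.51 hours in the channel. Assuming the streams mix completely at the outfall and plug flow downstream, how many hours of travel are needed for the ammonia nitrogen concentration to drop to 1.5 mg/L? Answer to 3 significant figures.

6.53 h

Mass balance: C = (10300·0.02500 + 2600·13.50) / 12900 = 35360/12900 = 2.741 mg/L.
Half-life 7.51 h → k = ln 2 / 7.51 = 0.09230 h⁻¹ = 2.215 d⁻¹.
2.741·exp(−k·t) = 1.5 → t = ln(2.741/1.5)/k = 23510 s = 6.531 h.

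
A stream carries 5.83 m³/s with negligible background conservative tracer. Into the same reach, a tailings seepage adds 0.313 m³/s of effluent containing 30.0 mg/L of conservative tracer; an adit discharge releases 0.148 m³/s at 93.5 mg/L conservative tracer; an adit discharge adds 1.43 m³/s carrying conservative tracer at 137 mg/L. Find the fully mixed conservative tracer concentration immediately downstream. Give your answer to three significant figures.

28.4 mg/L

After mixing, C = (5.830·0 + 0.3130·30.00 + 0.1480·93.50 + 1.430·137.0) / 7.721 = 219.1/7.721 = 28.38 mg/L.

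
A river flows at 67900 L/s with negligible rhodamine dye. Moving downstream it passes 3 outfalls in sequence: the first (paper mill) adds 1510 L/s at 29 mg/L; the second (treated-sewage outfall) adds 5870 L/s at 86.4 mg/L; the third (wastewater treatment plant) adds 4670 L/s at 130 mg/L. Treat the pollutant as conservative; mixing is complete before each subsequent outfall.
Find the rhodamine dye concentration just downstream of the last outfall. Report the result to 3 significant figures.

14.5 mg/L

Outfall 1: combined Q = 69410 L/s; C = (67900·0 + 1510·29.00)/69410 = 0.6309 mg/L.
Outfall 2: combined Q = 75280 L/s; C = (69410·0.6309 + 5870·86.40)/75280 = 7.319 mg/L.
Outfall 3: combined Q = 79950 L/s; C = (75280·7.319 + 4670·130.0)/79950 = 14.48 mg/L.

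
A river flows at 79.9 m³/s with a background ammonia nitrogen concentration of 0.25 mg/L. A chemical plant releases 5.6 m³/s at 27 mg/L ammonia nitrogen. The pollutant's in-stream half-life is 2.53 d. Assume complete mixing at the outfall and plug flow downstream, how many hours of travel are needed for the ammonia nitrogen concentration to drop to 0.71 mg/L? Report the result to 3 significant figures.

Conservation of mass: C = (79.90·0.2500 + 5.600·27.00) / 85.50 = 171.2/85.50 = 2.002 mg/L.
Half-life 2.53 d → k = ln 2 / 2.53 = 0.2740 d⁻¹.
2.002·exp(−k·t) = 0.71 → t = ln(2.002/0.71)/k = 326900 s = 90.81 h.

90.8 h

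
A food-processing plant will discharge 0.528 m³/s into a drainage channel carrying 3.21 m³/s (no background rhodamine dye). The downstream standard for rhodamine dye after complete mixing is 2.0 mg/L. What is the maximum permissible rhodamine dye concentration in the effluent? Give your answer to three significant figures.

14.2 mg/L

At the limit, (Qr·Cr + Qe·Cₑ)/(Qr + Qe) = 2.0:
Cₑ = (3.738·2.0 − 3.210·0) / 0.5280 = 14.16 mg/L.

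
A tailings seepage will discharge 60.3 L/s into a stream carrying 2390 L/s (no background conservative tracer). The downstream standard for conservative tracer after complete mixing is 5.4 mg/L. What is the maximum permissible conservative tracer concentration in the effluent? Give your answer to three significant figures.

219 mg/L

At the limit, (Qr·Cr + Qe·Cₑ)/(Qr + Qe) = 5.4:
Cₑ = (2450·5.4 − 2390·0) / 60.30 = 219.4 mg/L.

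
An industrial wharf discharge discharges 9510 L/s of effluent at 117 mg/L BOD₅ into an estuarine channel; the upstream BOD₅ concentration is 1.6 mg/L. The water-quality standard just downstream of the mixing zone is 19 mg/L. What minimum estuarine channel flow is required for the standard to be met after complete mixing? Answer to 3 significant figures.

Set C_mix = 19: (Q·1.600 + 9510·117.0) / (Q + 9510) = 19
→ Q = 9510·(117.0 − 19)/(19 − 1.600) = 53560 L/s.

53600 L/s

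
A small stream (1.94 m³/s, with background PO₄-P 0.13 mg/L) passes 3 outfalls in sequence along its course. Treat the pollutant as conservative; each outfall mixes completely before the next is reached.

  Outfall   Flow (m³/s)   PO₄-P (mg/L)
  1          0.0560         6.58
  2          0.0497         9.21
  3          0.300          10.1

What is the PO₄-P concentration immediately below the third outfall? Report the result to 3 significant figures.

1.75 mg/L

Below outfall 1: Q → 1.996 m³/s, C = (1.940·0.1300 + 0.05600·6.580)/1.996 = 0.3110 mg/L.
Below outfall 2: Q → 2.046 m³/s, C = (1.996·0.3110 + 0.04970·9.210)/2.046 = 0.5272 mg/L.
Below outfall 3: Q → 2.346 m³/s, C = (2.046·0.5272 + 0.3000·10.10)/2.346 = 1.751 mg/L.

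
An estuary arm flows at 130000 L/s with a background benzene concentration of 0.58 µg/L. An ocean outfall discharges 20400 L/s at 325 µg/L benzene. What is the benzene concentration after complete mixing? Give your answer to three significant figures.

44.6 µg/L

Mass balance: C = (130000·0.5800 + 20400·325.0) / 150400 = 6705000/150400 = 44.58 µg/L.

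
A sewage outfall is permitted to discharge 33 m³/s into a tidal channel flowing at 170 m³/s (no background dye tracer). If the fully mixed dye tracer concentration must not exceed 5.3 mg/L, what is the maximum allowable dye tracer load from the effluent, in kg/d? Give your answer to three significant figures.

93000 kg/d

Mass balance at the limit: 170.0·0 + 33.00·Cₑ = 203.0·5.3 → Cₑ = 32.60 mg/L.
Load = 33.00 m³/s × 32.60 g/m³ × 86 400 s/d = 92960 kg/d.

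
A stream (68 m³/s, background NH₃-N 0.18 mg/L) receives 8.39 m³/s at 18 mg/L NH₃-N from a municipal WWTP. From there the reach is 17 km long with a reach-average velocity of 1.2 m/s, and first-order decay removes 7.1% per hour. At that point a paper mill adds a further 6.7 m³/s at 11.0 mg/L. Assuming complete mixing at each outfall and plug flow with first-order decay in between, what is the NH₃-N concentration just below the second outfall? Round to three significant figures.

Mass balance: C = (68.00·0.1800 + 8.390·18.00) / 76.39 = 163.3/76.39 = 2.137 mg/L; combined flow 76.39 m³/s.
Travel time t = 17·1000 / 1.2 = 14170 s = 3.935 h.
7.1%/h lost → k = −ln(1 − 0.071) = 0.07365 h⁻¹.
After decay, C = 2.137 × e^(−kt) = 2.137 × 0.7484 = 1.599 mg/L.
Second outfall: C = (76.39·1.599 + 6.700·11.00)/83.09 = 2.357 mg/L.

2.36 mg/L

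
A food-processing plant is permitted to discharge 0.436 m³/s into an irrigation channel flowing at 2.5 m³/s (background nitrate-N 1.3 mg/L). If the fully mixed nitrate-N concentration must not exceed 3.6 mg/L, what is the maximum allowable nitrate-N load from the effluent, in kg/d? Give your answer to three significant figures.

632 kg/d

Mass balance at the limit: 2.500·1.300 + 0.4360·Cₑ = 2.936·3.6 → Cₑ = 16.79 mg/L.
Load = 0.4360 m³/s × 16.79 g/m³ × 86 400 s/d = 632.4 kg/d.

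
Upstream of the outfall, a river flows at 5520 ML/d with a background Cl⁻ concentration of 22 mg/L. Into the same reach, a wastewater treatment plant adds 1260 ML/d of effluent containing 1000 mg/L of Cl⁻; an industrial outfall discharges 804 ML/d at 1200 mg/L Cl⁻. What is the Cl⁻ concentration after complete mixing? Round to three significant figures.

Conservation of mass: C = (5520·22.00 + 1260·1000 + 804.0·1200) / 7584 = 2346000/7584 = 309.4 mg/L.

309 mg/L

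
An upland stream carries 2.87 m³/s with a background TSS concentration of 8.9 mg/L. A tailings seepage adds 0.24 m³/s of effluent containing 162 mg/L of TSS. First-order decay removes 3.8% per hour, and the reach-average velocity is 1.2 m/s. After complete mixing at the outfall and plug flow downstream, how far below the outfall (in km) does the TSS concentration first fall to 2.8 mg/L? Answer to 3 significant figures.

223 km

Conservation of mass: C = (2.870·8.900 + 0.2400·162.0) / 3.110 = 64.42/3.110 = 20.71 mg/L.
3.8%/h lost → k = −ln(1 − 0.038) = 0.03874 h⁻¹.
Set 20.71·exp(−k·t) = 2.8 → t = ln(20.71/2.8)/k = 186000 s = 51.66 h.
Distance = v·t = 1.2·186000 = 223200 m = 223.2 km.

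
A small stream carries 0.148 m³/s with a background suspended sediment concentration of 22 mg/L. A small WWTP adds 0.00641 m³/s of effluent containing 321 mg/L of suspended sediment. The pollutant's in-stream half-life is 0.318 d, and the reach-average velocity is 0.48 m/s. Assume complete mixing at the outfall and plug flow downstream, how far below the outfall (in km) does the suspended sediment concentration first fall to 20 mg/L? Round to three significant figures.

10.3 km

After mixing, C = (0.1480·22.00 + 0.006410·321.0) / 0.1544 = 5.314/0.1544 = 34.41 mg/L.
Half-life 0.318 d → k = ln 2 / 0.318 = 2.180 d⁻¹.
Set 34.41·exp(−k·t) = 20 → t = ln(34.41/20)/k = 21510 s = 5.975 h.
Distance = v·t = 0.48·21510 = 10330 m = 10.33 km.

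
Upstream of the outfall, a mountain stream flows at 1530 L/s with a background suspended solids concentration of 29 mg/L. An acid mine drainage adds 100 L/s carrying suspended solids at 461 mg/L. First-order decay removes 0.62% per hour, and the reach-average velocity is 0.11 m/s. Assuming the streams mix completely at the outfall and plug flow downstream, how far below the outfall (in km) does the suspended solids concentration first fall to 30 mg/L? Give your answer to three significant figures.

Mixed concentration C = ΣQC/ΣQ = (1530·29.00 + 100.0·461.0) / 1630 = 90470/1630 = 55.50 mg/L.
0.62%/h lost → k = −ln(1 − 0.0062) = 0.006219 h⁻¹.
Set 55.50·exp(−k·t) = 30 → t = ln(55.50/30)/k = 356100 s = 98.92 h.
Distance = v·t = 0.11·356100 = 39170 m = 39.17 km.

39.2 km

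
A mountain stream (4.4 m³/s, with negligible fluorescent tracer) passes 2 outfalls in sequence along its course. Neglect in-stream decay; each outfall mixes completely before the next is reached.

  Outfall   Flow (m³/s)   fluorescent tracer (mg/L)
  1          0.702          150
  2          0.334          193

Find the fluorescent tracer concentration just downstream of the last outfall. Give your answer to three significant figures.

31.2 mg/L

Outfall 1: combined Q = 5.102 m³/s; C = (4.400·0 + 0.7020·150.0)/5.102 = 20.64 mg/L.
Outfall 2: combined Q = 5.436 m³/s; C = (5.102·20.64 + 0.3340·193.0)/5.436 = 31.23 mg/L.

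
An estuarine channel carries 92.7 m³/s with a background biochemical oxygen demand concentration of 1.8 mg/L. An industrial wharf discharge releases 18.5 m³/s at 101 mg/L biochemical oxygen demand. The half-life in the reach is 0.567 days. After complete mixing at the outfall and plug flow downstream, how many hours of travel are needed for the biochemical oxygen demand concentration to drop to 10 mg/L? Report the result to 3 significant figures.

Mixed concentration C = ΣQC/ΣQ = (92.70·1.800 + 18.50·101.0) / 111.2 = 2035/111.2 = 18.30 mg/L.
Half-life 0.567 d → k = ln 2 / 0.567 = 1.222 d⁻¹.
18.30·exp(−k·t) = 10 → t = ln(18.30/10)/k = 42720 s = 11.87 h.

11.9 h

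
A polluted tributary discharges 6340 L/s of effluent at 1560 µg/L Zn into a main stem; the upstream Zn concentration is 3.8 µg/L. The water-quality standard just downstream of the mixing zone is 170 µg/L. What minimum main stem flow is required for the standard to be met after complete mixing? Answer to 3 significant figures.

53000 L/s

Set C_mix = 170: (Q·3.800 + 6340·1560) / (Q + 6340) = 170
→ Q = 6340·(1560 − 170)/(170 − 3.800) = 53020 L/s.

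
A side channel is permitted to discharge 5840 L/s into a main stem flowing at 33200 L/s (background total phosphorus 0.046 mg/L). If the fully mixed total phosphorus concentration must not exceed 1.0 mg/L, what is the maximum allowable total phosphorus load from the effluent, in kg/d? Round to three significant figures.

3240 kg/d

Mass balance at the limit: 33200·0.04600 + 5840·Cₑ = 39040·1.0 → Cₑ = 6.423 mg/L.
5840 L/s = 5.840 m³/s. Load = 5.840 m³/s × 6.423 g/m³ × 86 400 s/d = 3241 kg/d.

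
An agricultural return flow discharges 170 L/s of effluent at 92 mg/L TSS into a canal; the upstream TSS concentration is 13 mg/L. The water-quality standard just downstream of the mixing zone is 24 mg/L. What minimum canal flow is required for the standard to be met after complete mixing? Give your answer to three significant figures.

Set C_mix = 24: (Q·13.00 + 170.0·92.00) / (Q + 170.0) = 24
→ Q = 170.0·(92.00 − 24)/(24 − 13.00) = 1051 L/s.

1050 L/s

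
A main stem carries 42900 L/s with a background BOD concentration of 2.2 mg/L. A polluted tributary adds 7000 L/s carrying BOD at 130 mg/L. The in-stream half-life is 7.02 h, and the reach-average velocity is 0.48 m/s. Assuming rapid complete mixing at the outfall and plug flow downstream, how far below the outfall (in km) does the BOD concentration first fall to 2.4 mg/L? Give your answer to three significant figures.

Conservation of mass: C = (42900·2.200 + 7000·130.0) / 49900 = 1004000/49900 = 20.13 mg/L.
Half-life 7.02 h → k = ln 2 / 7.02 = 0.09874 h⁻¹ = 2.370 d⁻¹.
Set 20.13·exp(−k·t) = 2.4 → t = ln(20.13/2.4)/k = 77540 s = 21.54 h.
Distance = v·t = 0.48·77540 = 37220 m = 37.22 km.

37.2 km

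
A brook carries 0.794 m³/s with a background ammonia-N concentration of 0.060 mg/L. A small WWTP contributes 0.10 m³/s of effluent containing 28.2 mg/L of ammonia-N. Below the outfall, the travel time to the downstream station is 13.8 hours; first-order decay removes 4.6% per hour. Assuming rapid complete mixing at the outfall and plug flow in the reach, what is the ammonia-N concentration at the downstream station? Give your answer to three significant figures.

1.67 mg/L

Mass balance: C = (0.7940·0.06000 + 0.1000·28.20) / 0.8940 = 2.868/0.8940 = 3.208 mg/L.
4.6%/h lost → k = −ln(1 − 0.046) = 0.04709 h⁻¹.
First-order decay: C = 3.208·exp(−k·t) = 3.208·0.5221 = 1.675 mg/L.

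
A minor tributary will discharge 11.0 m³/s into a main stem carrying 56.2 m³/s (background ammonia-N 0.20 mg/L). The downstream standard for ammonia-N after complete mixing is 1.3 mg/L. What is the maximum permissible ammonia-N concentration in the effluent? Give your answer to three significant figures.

At the limit, (Qr·Cr + Qe·Cₑ)/(Qr + Qe) = 1.3:
Cₑ = (67.20·1.3 − 56.20·0.2000) / 11.00 = 6.920 mg/L.

6.92 mg/L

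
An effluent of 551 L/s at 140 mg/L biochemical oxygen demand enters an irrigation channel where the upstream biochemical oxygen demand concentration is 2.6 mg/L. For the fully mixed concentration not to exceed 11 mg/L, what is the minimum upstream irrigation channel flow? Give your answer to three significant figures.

Set C_mix = 11: (Q·2.600 + 551.0·140.0) / (Q + 551.0) = 11
→ Q = 551.0·(140.0 − 11)/(11 − 2.600) = 8462 L/s.

8460 L/s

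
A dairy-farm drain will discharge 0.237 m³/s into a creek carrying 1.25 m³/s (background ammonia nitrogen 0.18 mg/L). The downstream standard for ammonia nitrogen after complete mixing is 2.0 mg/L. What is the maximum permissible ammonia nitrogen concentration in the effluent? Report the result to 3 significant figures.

11.6 mg/L

At the limit, (Qr·Cr + Qe·Cₑ)/(Qr + Qe) = 2.0:
Cₑ = (1.487·2.0 − 1.250·0.1800) / 0.2370 = 11.60 mg/L.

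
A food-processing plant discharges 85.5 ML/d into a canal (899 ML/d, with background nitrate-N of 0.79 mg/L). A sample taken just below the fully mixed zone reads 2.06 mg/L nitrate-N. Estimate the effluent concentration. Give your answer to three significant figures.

Mass balance: 899.0·0.7900 + 85.50·Cₑ = 984.5·2.060
→ Cₑ = (984.5·2.060 − 899.0·0.7900) / 85.50 = 15.41 mg/L.

15.4 mg/L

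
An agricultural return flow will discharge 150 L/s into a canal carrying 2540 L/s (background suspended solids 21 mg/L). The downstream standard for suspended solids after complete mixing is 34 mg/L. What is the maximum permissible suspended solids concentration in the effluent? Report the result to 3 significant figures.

254 mg/L

At the limit, (Qr·Cr + Qe·Cₑ)/(Qr + Qe) = 34:
Cₑ = (2690·34 − 2540·21.00) / 150.0 = 254.1 mg/L.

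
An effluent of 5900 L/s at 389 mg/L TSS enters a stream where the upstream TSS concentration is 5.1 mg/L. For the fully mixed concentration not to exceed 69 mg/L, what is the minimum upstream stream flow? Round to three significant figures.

Set C_mix = 69: (Q·5.100 + 5900·389.0) / (Q + 5900) = 69
→ Q = 5900·(389.0 − 69)/(69 − 5.100) = 29550 L/s.

29500 L/s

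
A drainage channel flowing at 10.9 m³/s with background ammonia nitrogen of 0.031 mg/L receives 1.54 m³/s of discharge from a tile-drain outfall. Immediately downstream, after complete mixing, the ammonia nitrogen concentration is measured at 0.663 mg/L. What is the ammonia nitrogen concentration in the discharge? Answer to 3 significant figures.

Mass balance: 10.90·0.03100 + 1.540·Cₑ = 12.44·0.6630
→ Cₑ = (12.44·0.6630 − 10.90·0.03100) / 1.540 = 5.136 mg/L.

5.14 mg/L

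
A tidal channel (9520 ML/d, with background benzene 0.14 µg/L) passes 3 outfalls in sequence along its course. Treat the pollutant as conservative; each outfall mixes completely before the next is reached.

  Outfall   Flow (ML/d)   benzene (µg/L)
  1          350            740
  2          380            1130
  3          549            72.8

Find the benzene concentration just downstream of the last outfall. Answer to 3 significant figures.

67.6 µg/L

Below outfall 1: Q → 9870 ML/d, C = (9520·0.1400 + 350.0·740.0)/9870 = 26.38 µg/L.
Below outfall 2: Q → 10250 ML/d, C = (9870·26.38 + 380.0·1130)/10250 = 67.29 µg/L.
Below outfall 3: Q → 10800 ML/d, C = (10250·67.29 + 549.0·72.80)/10800 = 67.57 µg/L.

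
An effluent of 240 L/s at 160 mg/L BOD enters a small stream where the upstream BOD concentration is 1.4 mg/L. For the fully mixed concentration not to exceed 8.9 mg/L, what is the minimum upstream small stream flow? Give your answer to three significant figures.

4840 L/s

Set C_mix = 8.9: (Q·1.400 + 240.0·160.0) / (Q + 240.0) = 8.9
→ Q = 240.0·(160.0 − 8.9)/(8.9 − 1.400) = 4835 L/s.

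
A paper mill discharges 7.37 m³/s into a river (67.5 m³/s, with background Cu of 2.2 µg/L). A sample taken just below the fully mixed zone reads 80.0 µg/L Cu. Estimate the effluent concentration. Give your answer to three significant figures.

793 µg/L

Mass balance: 67.50·2.200 + 7.370·Cₑ = 74.87·80.00
→ Cₑ = (74.87·80.00 − 67.50·2.200) / 7.370 = 792.6 µg/L.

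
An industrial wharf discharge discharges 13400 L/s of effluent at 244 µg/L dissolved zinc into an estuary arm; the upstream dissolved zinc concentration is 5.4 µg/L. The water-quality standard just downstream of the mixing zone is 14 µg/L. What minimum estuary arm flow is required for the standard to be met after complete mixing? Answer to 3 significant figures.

358000 L/s

Set C_mix = 14: (Q·5.400 + 13400·244.0) / (Q + 13400) = 14
→ Q = 13400·(244.0 − 14)/(14 − 5.400) = 358400 L/s.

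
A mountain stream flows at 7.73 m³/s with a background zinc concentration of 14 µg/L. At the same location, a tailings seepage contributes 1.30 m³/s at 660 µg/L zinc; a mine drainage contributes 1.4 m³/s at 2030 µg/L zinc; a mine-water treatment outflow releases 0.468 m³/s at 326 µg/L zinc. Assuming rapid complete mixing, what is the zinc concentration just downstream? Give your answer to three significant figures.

363 µg/L

Mixed concentration C = ΣQC/ΣQ = (7.730·14.00 + 1.300·660.0 + 1.400·2030 + 0.4680·326.0) / 10.90 = 3961/10.90 = 363.4 µg/L.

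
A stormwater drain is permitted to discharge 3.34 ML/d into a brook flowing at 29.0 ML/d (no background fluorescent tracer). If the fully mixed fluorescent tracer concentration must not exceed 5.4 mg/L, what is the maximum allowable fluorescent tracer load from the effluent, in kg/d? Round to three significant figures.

Mass balance at the limit: 29.00·0 + 3.340·Cₑ = 32.34·5.4 → Cₑ = 52.29 mg/L.
3.340 ML/d = 0.03866 m³/s. Load = 0.03866 m³/s × 52.29 g/m³ × 86 400 s/d = 174.6 kg/d.

175 kg/d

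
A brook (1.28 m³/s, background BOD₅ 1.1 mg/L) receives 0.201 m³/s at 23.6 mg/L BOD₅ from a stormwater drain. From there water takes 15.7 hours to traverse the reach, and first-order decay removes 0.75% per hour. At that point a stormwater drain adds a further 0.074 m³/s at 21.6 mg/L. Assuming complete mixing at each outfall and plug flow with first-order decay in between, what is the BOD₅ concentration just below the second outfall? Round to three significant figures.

4.54 mg/L

Conservation of mass: C = (1.280·1.100 + 0.2010·23.60) / 1.481 = 6.152/1.481 = 4.154 mg/L; combined flow 1.481 m³/s.
0.75%/h lost → k = −ln(1 − 0.0075) = 0.007528 h⁻¹.
First-order decay: C = 4.154·exp(−k·t) = 4.154·0.8885 = 3.691 mg/L.
At the second outfall, C = (1.481·3.691 + 0.07400·21.60) / (1.481 + 0.07400) = 4.543 mg/L.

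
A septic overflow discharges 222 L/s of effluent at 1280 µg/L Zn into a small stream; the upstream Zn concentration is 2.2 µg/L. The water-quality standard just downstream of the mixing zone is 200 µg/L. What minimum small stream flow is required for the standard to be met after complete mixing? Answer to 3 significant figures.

Set C_mix = 200: (Q·2.200 + 222.0·1280) / (Q + 222.0) = 200
→ Q = 222.0·(1280 − 200)/(200 − 2.200) = 1212 L/s.

1210 L/s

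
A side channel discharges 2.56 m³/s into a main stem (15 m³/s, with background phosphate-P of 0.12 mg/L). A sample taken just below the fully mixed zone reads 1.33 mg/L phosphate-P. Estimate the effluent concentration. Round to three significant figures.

Mass balance: 15.00·0.1200 + 2.560·Cₑ = 17.56·1.330
→ Cₑ = (17.56·1.330 − 15.00·0.1200) / 2.560 = 8.420 mg/L.

8.42 mg/L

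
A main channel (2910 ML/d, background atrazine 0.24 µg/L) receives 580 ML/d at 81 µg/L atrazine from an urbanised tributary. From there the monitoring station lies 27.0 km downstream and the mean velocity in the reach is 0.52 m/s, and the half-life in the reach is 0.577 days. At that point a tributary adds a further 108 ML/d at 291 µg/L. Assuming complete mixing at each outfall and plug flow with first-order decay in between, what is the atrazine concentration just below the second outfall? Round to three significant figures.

Flow-weighted average: C = (2910·0.2400 + 580.0·81.00) / 3490 = 47680/3490 = 13.66 µg/L; combined flow 3490 ML/d.
Travel time t = 27.0·1000 / 0.52 = 51920 s = 14.42 h.
Half-life 0.577 d → k = ln 2 / 0.577 = 1.201 d⁻¹.
After decay, C = 13.66 × e^(−kt) = 13.66 × 0.4858 = 6.637 µg/L.
At the second outfall, C = (3490·6.637 + 108.0·291.0) / (3490 + 108.0) = 15.17 µg/L.

15.2 µg/L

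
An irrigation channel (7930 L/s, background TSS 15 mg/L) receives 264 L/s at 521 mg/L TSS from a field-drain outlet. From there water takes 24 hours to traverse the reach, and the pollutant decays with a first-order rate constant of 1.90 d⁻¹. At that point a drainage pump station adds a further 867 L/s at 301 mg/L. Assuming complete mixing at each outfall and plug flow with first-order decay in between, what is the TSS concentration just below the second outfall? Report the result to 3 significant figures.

33.0 mg/L

Mixed concentration C = ΣQC/ΣQ = (7930·15.00 + 264.0·521.0) / 8194 = 256500/8194 = 31.30 mg/L; combined flow 8194 L/s.
First-order decay: C = 31.30·exp(−k·t) = 31.30·0.1496 = 4.682 mg/L.
Second outfall: C = (8194·4.682 + 867.0·301.0)/9061 = 33.04 mg/L.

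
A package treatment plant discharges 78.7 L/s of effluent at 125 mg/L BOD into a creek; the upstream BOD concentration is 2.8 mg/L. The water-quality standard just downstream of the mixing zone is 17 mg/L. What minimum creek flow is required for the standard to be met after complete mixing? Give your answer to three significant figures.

599 L/s

Set C_mix = 17: (Q·2.800 + 78.70·125.0) / (Q + 78.70) = 17
→ Q = 78.70·(125.0 − 17)/(17 − 2.800) = 598.6 L/s.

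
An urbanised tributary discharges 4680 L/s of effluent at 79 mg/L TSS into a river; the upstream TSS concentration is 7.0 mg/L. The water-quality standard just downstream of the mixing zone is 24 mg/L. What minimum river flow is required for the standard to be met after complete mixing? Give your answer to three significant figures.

Set C_mix = 24: (Q·7.000 + 4680·79.00) / (Q + 4680) = 24
→ Q = 4680·(79.00 − 24)/(24 − 7.000) = 15140 L/s.

15100 L/s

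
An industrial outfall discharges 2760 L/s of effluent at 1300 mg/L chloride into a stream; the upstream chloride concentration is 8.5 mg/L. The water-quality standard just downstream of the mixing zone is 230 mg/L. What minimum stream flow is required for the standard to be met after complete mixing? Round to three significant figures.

13300 L/s

Set C_mix = 230: (Q·8.500 + 2760·1300) / (Q + 2760) = 230
→ Q = 2760·(1300 − 230)/(230 − 8.500) = 13330 L/s.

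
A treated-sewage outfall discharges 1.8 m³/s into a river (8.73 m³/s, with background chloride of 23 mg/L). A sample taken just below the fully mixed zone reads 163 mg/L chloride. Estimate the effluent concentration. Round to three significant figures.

842 mg/L

Mass balance: 8.730·23.00 + 1.800·Cₑ = 10.53·163.0
→ Cₑ = (10.53·163.0 − 8.730·23.00) / 1.800 = 842.0 mg/L.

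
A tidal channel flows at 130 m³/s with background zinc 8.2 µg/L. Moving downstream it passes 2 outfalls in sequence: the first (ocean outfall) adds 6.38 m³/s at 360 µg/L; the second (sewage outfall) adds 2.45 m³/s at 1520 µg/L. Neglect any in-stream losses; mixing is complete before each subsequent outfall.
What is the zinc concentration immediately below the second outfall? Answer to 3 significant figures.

51.0 µg/L

Outfall 1: combined Q = 136.4 m³/s; C = (130.0·8.200 + 6.380·360.0)/136.4 = 24.66 µg/L.
Outfall 2: combined Q = 138.8 m³/s; C = (136.4·24.66 + 2.450·1520)/138.8 = 51.05 µg/L.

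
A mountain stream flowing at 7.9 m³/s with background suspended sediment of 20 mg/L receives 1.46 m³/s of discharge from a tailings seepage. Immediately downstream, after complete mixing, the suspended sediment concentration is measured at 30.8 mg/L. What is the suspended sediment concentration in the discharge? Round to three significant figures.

Mass balance: 7.900·20.00 + 1.460·Cₑ = 9.360·30.80
→ Cₑ = (9.360·30.80 − 7.900·20.00) / 1.460 = 89.24 mg/L.

89.2 mg/L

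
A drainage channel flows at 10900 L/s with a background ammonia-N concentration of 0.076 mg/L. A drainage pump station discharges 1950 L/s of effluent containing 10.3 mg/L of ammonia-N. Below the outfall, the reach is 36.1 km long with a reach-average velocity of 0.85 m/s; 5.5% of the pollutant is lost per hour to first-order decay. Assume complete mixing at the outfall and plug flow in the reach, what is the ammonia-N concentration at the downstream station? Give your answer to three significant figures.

0.835 mg/L

Mass balance: C = (10900·0.07600 + 1950·10.30) / 12850 = 20910/12850 = 1.628 mg/L.
Travel time t = 36.1·1000 / 0.85 = 42470 s = 11.80 h.
5.5%/h lost → k = −ln(1 − 0.055) = 0.05657 h⁻¹.
First-order decay: C = 1.628·exp(−k·t) = 1.628·0.5130 = 0.8350 mg/L.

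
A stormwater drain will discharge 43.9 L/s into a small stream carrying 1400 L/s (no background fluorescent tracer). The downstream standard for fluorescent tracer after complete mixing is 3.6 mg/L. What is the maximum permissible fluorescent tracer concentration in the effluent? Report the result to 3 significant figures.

118 mg/L

At the limit, (Qr·Cr + Qe·Cₑ)/(Qr + Qe) = 3.6:
Cₑ = (1444·3.6 − 1400·0) / 43.90 = 118.4 mg/L.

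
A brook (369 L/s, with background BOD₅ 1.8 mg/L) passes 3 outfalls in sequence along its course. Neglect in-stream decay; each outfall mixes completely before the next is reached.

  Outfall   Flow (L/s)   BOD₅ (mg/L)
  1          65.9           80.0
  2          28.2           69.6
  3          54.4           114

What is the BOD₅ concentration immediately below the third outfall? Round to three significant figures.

27.2 mg/L

Below outfall 1: Q → 434.9 L/s, C = (369.0·1.800 + 65.90·80.00)/434.9 = 13.65 mg/L.
Below outfall 2: Q → 463.1 L/s, C = (434.9·13.65 + 28.20·69.60)/463.1 = 17.06 mg/L.
Below outfall 3: Q → 517.5 L/s, C = (463.1·17.06 + 54.40·114.0)/517.5 = 27.25 mg/L.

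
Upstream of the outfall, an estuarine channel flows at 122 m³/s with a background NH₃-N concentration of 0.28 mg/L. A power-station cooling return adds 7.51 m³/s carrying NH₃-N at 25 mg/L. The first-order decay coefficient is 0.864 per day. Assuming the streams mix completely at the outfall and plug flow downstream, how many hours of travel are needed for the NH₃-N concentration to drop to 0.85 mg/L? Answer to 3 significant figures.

19.5 h

Flow-weighted average: C = (122.0·0.2800 + 7.510·25.00) / 129.5 = 221.9/129.5 = 1.713 mg/L.
1.713·exp(−k·t) = 0.85 → t = ln(1.713/0.85)/k = 70100 s = 19.47 h.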